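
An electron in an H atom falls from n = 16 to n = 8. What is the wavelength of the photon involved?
7776.12912 nm

First, find the transition energy using E_n = -13.6057 / n² eV:
E_16 = -13.6057 / 16² = -0.05314726563 eV
E_8 = -13.6057 / 8² = -0.21258906250 eV

Photon energy: |ΔE| = |E_8 - E_16| = 0.15944179687 eV

Convert to wavelength using E = hc/λ with hc = 1239.84 eV·nm:
λ = hc/E = 1239.84 eV·nm / 0.15944179687 eV
λ = 7776.12912 nm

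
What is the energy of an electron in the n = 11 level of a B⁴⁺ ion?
-2.81110 eV

For hydrogen-like ions, the energy levels scale with Z²:
E_n = -13.6057 Z² / n² eV

For B⁴⁺ (Z = 5) at n = 11:
E_11 = -13.6057 × 5² / 11²
E_11 = -13.6057 × 25 / 121
E_11 = -340.1425 / 121
E_11 = -2.81110 eV

The energy is 25 times more negative than hydrogen at the same n due to the stronger nuclear charge.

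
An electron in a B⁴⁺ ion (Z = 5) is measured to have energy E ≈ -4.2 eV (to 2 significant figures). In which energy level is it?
n = 9

The exact energy levels follow E_n = -13.6057 Z² / n² eV with Z = 5.

The measured value (-4.2 eV) is reported to only 2 significant figures, so we must test candidate n values and see which one matches to that precision.

Candidate energies:
  n = 7:  E = -13.6057 × 5² / 7² = -6.94168 eV
  n = 8:  E = -13.6057 × 5² / 8² = -5.31473 eV
  n = 9:  E = -13.6057 × 5² / 9² = -4.19929 eV  ← matches
  n = 10:  E = -13.6057 × 5² / 10² = -3.40143 eV
  n = 11:  E = -13.6057 × 5² / 11² = -2.81110 eV

Checking against the measurement of -4.2 eV (2 sig figs), only n = 9 agrees:
E_9 = -4.19929 eV, which rounds to -4.2 eV ✓

Therefore n = 9.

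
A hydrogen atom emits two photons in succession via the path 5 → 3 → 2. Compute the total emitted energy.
2.857197 eV

The energy levels of hydrogen are E_n = -13.6057 / n² eV.

First transition (5 → 3):
ΔE₁ = |E_3 - E_5|
ΔE₁ = |-1.511744444444 - (-0.544228000000)| = 0.967516444 eV

Second transition (3 → 2):
ΔE₂ = |E_2 - E_3|
ΔE₂ = |-3.401425000000 - (-1.511744444444)| = 1.889680556 eV

Total energy released:
E_total = ΔE₁ + ΔE₂ = 0.967516444 + 1.889680556 = 2.857197 eV

Note: This equals the direct transition 5 → 2: 2.857197 eV ✓
Energy is conserved regardless of the path taken.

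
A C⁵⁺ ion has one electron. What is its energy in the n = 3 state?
-54.422800 eV

For hydrogen-like ions, the energy levels scale with Z²:
E_n = -13.6057 Z² / n² eV

For C⁵⁺ (Z = 6) at n = 3:
E_3 = -13.6057 × 6² / 3²
E_3 = -13.6057 × 36 / 9
E_3 = -489.8052 / 9
E_3 = -54.422800 eV

The energy is 36 times more negative than hydrogen at the same n due to the stronger nuclear charge.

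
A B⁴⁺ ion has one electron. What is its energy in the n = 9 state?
-4.199290 eV

For hydrogen-like ions, the energy levels scale with Z²:
E_n = -13.6057 Z² / n² eV

For B⁴⁺ (Z = 5) at n = 9:
E_9 = -13.6057 × 5² / 9²
E_9 = -13.6057 × 25 / 81
E_9 = -340.1425 / 81
E_9 = -4.199290 eV

The energy is 25 times more negative than hydrogen at the same n due to the stronger nuclear charge.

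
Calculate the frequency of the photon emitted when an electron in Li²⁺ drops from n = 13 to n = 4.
1.6753e+15 Hz

First, find the transition energy:
E_13 = -13.6057 × 3² / 13² = -0.7245639 eV
E_4 = -13.6057 × 3² / 4² = -7.6532063 eV
|ΔE| = |E_4 - E_13| = 6.9286424 eV

Convert to Joules: E = 6.9286424 eV × (1.602177 × 10⁻¹⁹ J/eV) = 1.110091e-18 J

Using E = hf:
f = E/h = 1.110091e-18 J / (6.62607 × 10⁻³⁴ J·s)
f = 1.6753e+15 Hz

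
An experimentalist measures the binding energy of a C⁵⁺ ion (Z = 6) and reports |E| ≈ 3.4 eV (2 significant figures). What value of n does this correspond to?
n = 12

The exact energy levels follow E_n = -13.6057 Z² / n² eV with Z = 6.

The measured value (-3.4 eV) is reported to only 2 significant figures, so we must test candidate n values and see which one matches to that precision.

Candidate energies:
  n = 10:  E = -13.6057 × 6² / 10² = -4.89805 eV
  n = 11:  E = -13.6057 × 6² / 11² = -4.04798 eV
  n = 12:  E = -13.6057 × 6² / 12² = -3.40143 eV  ← matches
  n = 13:  E = -13.6057 × 6² / 13² = -2.89826 eV
  n = 14:  E = -13.6057 × 6² / 14² = -2.49901 eV

Checking against the measurement of -3.4 eV (2 sig figs), only n = 12 agrees:
E_12 = -3.40143 eV, which rounds to -3.4 eV ✓

Therefore n = 12.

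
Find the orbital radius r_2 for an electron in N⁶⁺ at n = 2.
0.03024 nm (or 0.30239 Å)

The Bohr radius formula is:
r_n = n² a₀ / Z

where a₀ = 0.05291772 nm is the Bohr radius.

For N⁶⁺ (Z = 7) at n = 2:
r_2 = 2² × 0.05291772 nm / 7
r_2 = 4 × 0.05291772 nm / 7
r_2 = 0.211671 nm / 7
r_2 = 0.03024 nm

The electron orbits at approximately 0.03024 nm from the nucleus.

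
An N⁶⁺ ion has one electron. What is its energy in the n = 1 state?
-666.679 eV

For hydrogen-like ions, the energy levels scale with Z²:
E_n = -13.6057 Z² / n² eV

For N⁶⁺ (Z = 7) at n = 1:
E_1 = -13.6057 × 7² / 1²
E_1 = -13.6057 × 49 / 1
E_1 = -666.6793 / 1
E_1 = -666.679 eV

The energy is 49 times more negative than hydrogen at the same n due to the stronger nuclear charge.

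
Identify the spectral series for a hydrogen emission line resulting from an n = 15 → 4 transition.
Brackett series

The spectral series in hydrogen are named based on the final (lower) energy level:
- Lyman series: n_final = 1 (ultraviolet)
- Balmer series: n_final = 2 (visible/near-UV)
- Paschen series: n_final = 3 (infrared)
- Brackett series: n_final = 4 (infrared)
- Pfund series: n_final = 5 (far infrared)

Since this transition ends at n = 4, it belongs to the Brackett series.

For reference, this 15 → 4 line has photon energy
ΔE = 13.6057 eV × (1/4² - 1/15²) = 0.78988647222 eV,
corresponding to wavelength λ = hc/ΔE = 1239.84 eV·nm / 0.78988647222 eV = 1569.64329 nm in the infrared region.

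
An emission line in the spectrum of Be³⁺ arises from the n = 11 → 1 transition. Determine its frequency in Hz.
5.22e+16 Hz

First, find the transition energy:
E_11 = -13.6057 × 4² / 11² = -1.7991008 eV
E_1 = -13.6057 × 4² / 1² = -217.6912000 eV
|ΔE| = |E_1 - E_11| = 215.8920992 eV

Convert to Joules: E = 215.8920992 eV × (1.602177 × 10⁻¹⁹ J/eV) = 3.4590e-17 J

Using E = hf:
f = E/h = 3.4590e-17 J / (6.62607 × 10⁻³⁴ J·s)
f = 5.22e+16 Hz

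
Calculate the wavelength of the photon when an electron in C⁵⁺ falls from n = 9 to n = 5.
91.5333 nm

First, find the transition energy using E_n = -13.6057 Z² / n² eV:
E_9 = -13.6057 × 6² / 9² = -6.046978 eV
E_5 = -13.6057 × 6² / 5² = -19.592208 eV

Photon energy: |ΔE| = |E_5 - E_9| = 13.545230 eV

Convert to wavelength using E = hc/λ with hc = 1239.84 eV·nm:
λ = hc/E = 1239.84 eV·nm / 13.545230 eV
λ = 91.5333 nm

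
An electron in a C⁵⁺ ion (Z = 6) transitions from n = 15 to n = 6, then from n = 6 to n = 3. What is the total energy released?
52.2459 eV

The energy levels of C⁵⁺ are E_n = -13.6057 × 6² / n² eV.

First transition (15 → 6):
ΔE₁ = |E_6 - E_15|
ΔE₁ = |-13.6057000000 - (-2.1769120000)| = 11.4287880 eV

Second transition (6 → 3):
ΔE₂ = |E_3 - E_6|
ΔE₂ = |-54.4228000000 - (-13.6057000000)| = 40.8171000 eV

Total energy released:
E_total = ΔE₁ + ΔE₂ = 11.4287880 + 40.8171000 = 52.2459 eV

Note: This equals the direct transition 15 → 3: 52.2459 eV ✓
Energy is conserved regardless of the path taken.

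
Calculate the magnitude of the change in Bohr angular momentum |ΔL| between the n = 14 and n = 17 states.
3.16372e-34 J·s (or 3ℏ)

In the Bohr model, L_n = nℏ where ℏ = 1.0545718e-34 J·s.

L_17 = 17ℏ = 1.7927721e-33 J·s
L_14 = 14ℏ = 1.4764005e-33 J·s

ΔL = L_17 - L_14 = (17 - 14)ℏ = 3ℏ
ΔL = 3 × 1.0545718e-34 J·s = 3.16372e-34 J·s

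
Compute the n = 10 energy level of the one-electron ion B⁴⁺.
-3.401425 eV

For hydrogen-like ions, the energy levels scale with Z²:
E_n = -13.6057 Z² / n² eV

For B⁴⁺ (Z = 5) at n = 10:
E_10 = -13.6057 × 5² / 10²
E_10 = -13.6057 × 25 / 100
E_10 = -340.1425 / 100
E_10 = -3.401425 eV

The energy is 25 times more negative than hydrogen at the same n due to the stronger nuclear charge.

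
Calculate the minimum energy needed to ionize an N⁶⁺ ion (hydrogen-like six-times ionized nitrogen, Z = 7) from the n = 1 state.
666.67930 eV

The ionization energy is the energy needed to remove the electron completely (n → ∞).

For a hydrogen-like ion with Z = 7, E_n = -13.6057 Z² / n² eV.

At n = 1: E_1 = -13.6057 × 7² / 1² = -666.67930000 eV
At n = ∞: E_∞ = 0 eV

Ionization energy = E_∞ - E_1 = 0 - (-666.67930000) = 666.67930000 eV
Ionization energy ≈ 666.67930 eV

This is also called the binding energy of the electron in state n = 1.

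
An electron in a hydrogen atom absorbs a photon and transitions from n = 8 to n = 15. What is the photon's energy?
0.152 eV

The energy levels of a hydrogen-like atom are E_n = -13.6057 eV / n².

Energy at n = 8: E_8 = -13.6057 / 8² = -0.212589 eV
Energy at n = 15: E_15 = -13.6057 / 15² = -0.060470 eV

The excitation energy is the difference:
ΔE = E_15 - E_8
ΔE = -0.060470 - (-0.212589)
ΔE = 0.152 eV

Since this is positive, energy must be absorbed (photon absorption).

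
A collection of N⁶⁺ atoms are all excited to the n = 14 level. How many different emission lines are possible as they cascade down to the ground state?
91

The electron can occupy levels n = 1, 2, ..., 14 during de-excitation — that is m = 14 - 1 + 1 = 14 distinct levels.

The number of distinct spectral lines equals the number of ways to choose 2 of these m levels (each pair gives one possible emission transition):

Number of lines = m(m-1)/2 = 14×13/2 = 91

These correspond to all possible transitions between the 14 levels:
14 → 13, 14 → 12, 14 → 11, 14 → 10, 14 → 9, 14 → 8, 14 → 7, 14 → 6...

Each transition produces a photon with a unique energy (and thus wavelength). This count does not depend on Z.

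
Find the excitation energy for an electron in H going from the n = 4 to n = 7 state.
0.573 eV

The energy levels of a hydrogen-like atom are E_n = -13.6057 eV / n².

Energy at n = 4: E_4 = -13.6057 / 4² = -0.850356 eV
Energy at n = 7: E_7 = -13.6057 / 7² = -0.277667 eV

The excitation energy is the difference:
ΔE = E_7 - E_4
ΔE = -0.277667 - (-0.850356)
ΔE = 0.573 eV

Since this is positive, energy must be absorbed (photon absorption).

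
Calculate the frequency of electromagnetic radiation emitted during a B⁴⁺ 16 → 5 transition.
2.9686e+15 Hz

First, find the transition energy:
E_16 = -13.6057 × 5² / 16² = -1.32868164 eV
E_5 = -13.6057 × 5² / 5² = -13.60570000 eV
|ΔE| = |E_5 - E_16| = 12.27701836 eV

Convert to Joules: E = 12.27701836 eV × (1.602177 × 10⁻¹⁹ J/eV) = 1.966996e-18 J

Using E = hf:
f = E/h = 1.966996e-18 J / (6.62607 × 10⁻³⁴ J·s)
f = 2.9686e+15 Hz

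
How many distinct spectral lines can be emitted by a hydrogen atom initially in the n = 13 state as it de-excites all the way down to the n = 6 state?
28

The electron can occupy levels n = 6, 7, ..., 13 during de-excitation — that is m = 13 - 6 + 1 = 8 distinct levels.

The number of distinct spectral lines equals the number of ways to choose 2 of these m levels (each pair gives one possible emission transition):

Number of lines = m(m-1)/2 = 8×7/2 = 28

These correspond to all possible transitions between the 8 levels:
13 → 12, 13 → 11, 13 → 10, 13 → 9, 13 → 8, 13 → 7, 13 → 6, 12 → 11...

Each transition produces a photon with a unique energy (and thus wavelength). This count does not depend on Z.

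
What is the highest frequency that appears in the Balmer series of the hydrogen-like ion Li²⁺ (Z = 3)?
7.40215e+15 Hz

The series limit corresponds to the transition from n = ∞ to n = 2.
This is the highest energy (shortest wavelength) transition in the Balmer series.

E_∞ = 0 eV
E_2 = -13.6057 × 3² / 2² = -30.6128250 eV

Energy at series limit:
ΔE = E_∞ - E_2 = 0 - (-30.6128250) = 30.6128250 eV
E = 30.6128250 eV × (1.602177 × 10⁻¹⁹ J/eV) = 4.9047164e-18 J
f = E/h = 4.9047164e-18 J / (6.62607 × 10⁻³⁴ J·s) = 7.40215e+15 Hz

This energy equals the ionization energy from the n = 2 state of Li²⁺.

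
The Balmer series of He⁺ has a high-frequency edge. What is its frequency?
3.290e+15 Hz

The series limit corresponds to the transition from n = ∞ to n = 2.
This is the highest energy (shortest wavelength) transition in the Balmer series.

E_∞ = 0 eV
E_2 = -13.6057 × 2² / 2² = -13.6057000 eV

Energy at series limit:
ΔE = E_∞ - E_2 = 0 - (-13.6057000) = 13.6057000 eV
E = 13.6057000 eV × (1.602177 × 10⁻¹⁹ J/eV) = 2.17987e-18 J
f = E/h = 2.17987e-18 J / (6.62607 × 10⁻³⁴ J·s) = 3.290e+15 Hz

This energy equals the ionization energy from the n = 2 state of He⁺.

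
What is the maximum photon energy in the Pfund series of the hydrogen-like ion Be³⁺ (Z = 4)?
8.71 eV

The series limit corresponds to the transition from n = ∞ to n = 5.
This is the highest energy (shortest wavelength) transition in the Pfund series.

E_∞ = 0 eV
E_5 = -13.6057 × 4² / 5² = -8.71 eV

Energy at series limit:
ΔE = E_∞ - E_5 = 0 - (-8.71) = 8.71 eV

This energy equals the ionization energy from the n = 5 state of Be³⁺.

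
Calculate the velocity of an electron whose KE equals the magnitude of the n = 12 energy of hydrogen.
1.8231e+05 m/s (or 0.061% of c)

The binding energy at n = 12 for hydrogen is:
E_12 = -13.6057/12² = -0.094484028 eV
|E_12| = 0.094484028 eV

Convert to Joules:
KE = 0.094484028 eV × (1.602177 × 10⁻¹⁹ J/eV) = 1.513801e-20 J

Using KE = ½mv²:
v = √(2·KE/m_e)
v = √(2 × 1.513801e-20 J / 9.10938 × 10⁻³¹ kg)
v = 1.8231e+05 m/s

This is approximately 0.061% the speed of light.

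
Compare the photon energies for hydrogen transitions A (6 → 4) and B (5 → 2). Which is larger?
5 → 2

Calculate the energy for each transition:

Transition 6 → 4:
ΔE₁ = |E_4 - E_6| = |-13.6057/4² - (-13.6057/6²)|
ΔE₁ = |-0.85035625000 - (-0.37793611111)| = 0.47242014 eV

Transition 5 → 2:
ΔE₂ = |E_2 - E_5| = |-13.6057/2² - (-13.6057/5²)|
ΔE₂ = |-3.40142500000 - (-0.54422800000)| = 2.85719700 eV

Since 2.85719700 eV > 0.47242014 eV, the transition 5 → 2 emits the more energetic photon.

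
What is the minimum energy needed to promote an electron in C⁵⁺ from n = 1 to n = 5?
470.2130 eV

The energy levels of a hydrogen-like atom are E_n = -13.6057 Z² eV / n².

Energy at n = 1: E_1 = -13.6057 × 6² / 1² = -489.8052000 eV
Energy at n = 5: E_5 = -13.6057 × 6² / 5² = -19.5922080 eV

The excitation energy is the difference:
ΔE = E_5 - E_1
ΔE = -19.5922080 - (-489.8052000)
ΔE = 470.2130 eV

Since this is positive, energy must be absorbed (photon absorption).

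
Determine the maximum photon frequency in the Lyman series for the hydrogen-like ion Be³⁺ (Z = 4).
5.26e+16 Hz

The series limit corresponds to the transition from n = ∞ to n = 1.
This is the highest energy (shortest wavelength) transition in the Lyman series.

E_∞ = 0 eV
E_1 = -13.6057 × 4² / 1² = -217.69120000 eV

Energy at series limit:
ΔE = E_∞ - E_1 = 0 - (-217.69120000) = 217.69120000 eV
E = 217.69120000 eV × (1.602177 × 10⁻¹⁹ J/eV) = 3.4878e-17 J
f = E/h = 3.4878e-17 J / (6.62607 × 10⁻³⁴ J·s) = 5.26e+16 Hz

This energy equals the ionization energy from the n = 1 state of Be³⁺.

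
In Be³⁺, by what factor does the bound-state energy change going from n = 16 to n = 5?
10.2400

Using E_n = -13.6057 Z² / n² eV with Z = 4:

E_5 = -13.6057 × 4² / 5² = -217.6912 / 25 = -8.7076480000 eV
E_16 = -13.6057 × 4² / 16² = -217.6912 / 256 = -0.8503562500 eV

The ratio is:
E_5/E_16 = (-8.7076480000) / (-0.8503562500)
E_5/E_16 = (-217.6912/25) / (-217.6912/256)
E_5/E_16 = 256/25
E_5/E_16 = 10.2400
(Note: the Z² factors cancel in the ratio.)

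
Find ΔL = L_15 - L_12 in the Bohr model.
3.1637e-34 J·s (or 3ℏ)

In the Bohr model, L_n = nℏ where ℏ = 1.054572e-34 J·s.

L_15 = 15ℏ = 1.581858e-33 J·s
L_12 = 12ℏ = 1.265486e-33 J·s

ΔL = L_15 - L_12 = (15 - 12)ℏ = 3ℏ
ΔL = 3 × 1.054572e-34 J·s = 3.1637e-34 J·s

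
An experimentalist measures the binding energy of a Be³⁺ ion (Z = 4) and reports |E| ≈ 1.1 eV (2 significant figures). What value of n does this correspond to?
n = 14

The exact energy levels follow E_n = -13.6057 Z² / n² eV with Z = 4.

The measured value (-1.1 eV) is reported to only 2 significant figures, so we must test candidate n values and see which one matches to that precision.

Candidate energies:
  n = 12:  E = -13.6057 × 4² / 12² = -1.51174 eV
  n = 13:  E = -13.6057 × 4² / 13² = -1.28811 eV
  n = 14:  E = -13.6057 × 4² / 14² = -1.11067 eV  ← matches
  n = 15:  E = -13.6057 × 4² / 15² = -0.96752 eV
  n = 16:  E = -13.6057 × 4² / 16² = -0.85036 eV

Checking against the measurement of -1.1 eV (2 sig figs), only n = 14 agrees:
E_14 = -1.11067 eV, which rounds to -1.1 eV ✓

Therefore n = 14.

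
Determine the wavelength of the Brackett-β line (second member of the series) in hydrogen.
2624.44358 nm

The lines of a series are numbered from the longest wavelength (smallest ΔE) outward; the second line is the transition from n = n_f + 2 to n_f.
The Brackett series has all transitions ending at n_f = 4.

For H, the second line (β-line) is the jump from n = 6 to n = 4:
E_6 = -13.6057 / 6² = -0.37793611111 eV
E_4 = -13.6057 / 4² = -0.85035625000 eV
ΔE = E_6 - E_4 = 0.47242013889 eV

λ = hc/E = 1239.84 eV·nm / 0.47242013889 eV
λ = 2624.44358 nm

This is the β-line of the Brackett series in H.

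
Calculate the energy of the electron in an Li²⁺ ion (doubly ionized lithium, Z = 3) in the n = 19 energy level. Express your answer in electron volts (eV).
-0.339200 eV

The energy levels of a hydrogen-like atom are given by:
E_n = -13.6057 Z² / n² eV  (with Z = 3 for Li²⁺)

For n = 19:
E_19 = -13.6057 × 3² / 19²
E_19 = -13.6057 × 9 / 361
E_19 = -0.339200 eV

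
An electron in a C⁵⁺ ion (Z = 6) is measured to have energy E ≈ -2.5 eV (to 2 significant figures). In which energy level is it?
n = 14

The exact energy levels follow E_n = -13.6057 Z² / n² eV with Z = 6.

The measured value (-2.5 eV) is reported to only 2 significant figures, so we must test candidate n values and see which one matches to that precision.

Candidate energies:
  n = 12:  E = -13.6057 × 6² / 12² = -3.40143 eV
  n = 13:  E = -13.6057 × 6² / 13² = -2.89826 eV
  n = 14:  E = -13.6057 × 6² / 14² = -2.49901 eV  ← matches
  n = 15:  E = -13.6057 × 6² / 15² = -2.17691 eV
  n = 16:  E = -13.6057 × 6² / 16² = -1.91330 eV

Checking against the measurement of -2.5 eV (2 sig figs), only n = 14 agrees:
E_14 = -2.49901 eV, which rounds to -2.5 eV ✓

Therefore n = 14.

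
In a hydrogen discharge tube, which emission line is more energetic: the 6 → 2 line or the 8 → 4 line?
6 → 2

Calculate the energy for each transition:

Transition 6 → 2:
ΔE₁ = |E_2 - E_6| = |-13.6057/2² - (-13.6057/6²)|
ΔE₁ = |-3.401425000000 - (-0.377936111111)| = 3.023488889 eV

Transition 8 → 4:
ΔE₂ = |E_4 - E_8| = |-13.6057/4² - (-13.6057/8²)|
ΔE₂ = |-0.850356250000 - (-0.212589062500)| = 0.637767188 eV

Since 3.023488889 eV > 0.637767188 eV, the transition 6 → 2 emits the more energetic photon.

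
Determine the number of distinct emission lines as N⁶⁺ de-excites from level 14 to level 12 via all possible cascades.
3

The electron can occupy levels n = 12, 13, ..., 14 during de-excitation — that is m = 14 - 12 + 1 = 3 distinct levels.

The number of distinct spectral lines equals the number of ways to choose 2 of these m levels (each pair gives one possible emission transition):

Number of lines = m(m-1)/2 = 3×2/2 = 3

These correspond to all possible transitions between the 3 levels:
14 → 13, 14 → 12, 13 → 12

Each transition produces a photon with a unique energy (and thus wavelength). This count does not depend on Z.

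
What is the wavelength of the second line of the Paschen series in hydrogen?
1281.46659 nm

The lines of a series are numbered from the longest wavelength (smallest ΔE) outward; the second line is the transition from n = n_f + 2 to n_f.
The Paschen series has all transitions ending at n_f = 3.

For H, the second line (β-line) is the jump from n = 5 to n = 3:
E_5 = -13.6057 / 5² = -0.54422800000 eV
E_3 = -13.6057 / 3² = -1.51174444444 eV
ΔE = E_5 - E_3 = 0.96751644444 eV

λ = hc/E = 1239.84 eV·nm / 0.96751644444 eV
λ = 1281.46659 nm

This is the β-line of the Paschen series in H.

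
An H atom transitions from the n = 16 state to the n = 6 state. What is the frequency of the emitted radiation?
7.85336e+13 Hz

First, find the transition energy:
E_16 = -13.6057 / 16² = -0.053147266 eV
E_6 = -13.6057 / 6² = -0.377936111 eV
|ΔE| = |E_6 - E_16| = 0.324788845 eV

Convert to Joules: E = 0.324788845 eV × (1.602177 × 10⁻¹⁹ J/eV) = 5.2036922e-20 J

Using E = hf:
f = E/h = 5.2036922e-20 J / (6.62607 × 10⁻³⁴ J·s)
f = 7.85336e+13 Hz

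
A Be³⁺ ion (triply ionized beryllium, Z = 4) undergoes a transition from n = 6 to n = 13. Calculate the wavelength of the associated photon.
260.53 nm

First, find the transition energy using E_n = -13.6057 Z² / n² eV:
E_6 = -13.6057 × 4² / 6² = -6.046978 eV
E_13 = -13.6057 × 4² / 13² = -1.288114 eV

Photon energy: |ΔE| = |E_13 - E_6| = 4.758864 eV

Convert to wavelength using E = hc/λ with hc = 1239.84 eV·nm:
λ = hc/E = 1239.84 eV·nm / 4.758864 eV
λ = 260.53 nm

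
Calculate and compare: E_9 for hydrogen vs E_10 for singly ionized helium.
He⁺ at n = 10 (E = -0.544228 eV)

Using E_n = -13.6057 Z² / n² eV:

H (Z = 1) at n = 9:
E = -13.6057 × 1² / 9² = -13.6057 × 1 / 81 = -0.167971605 eV

He⁺ (Z = 2) at n = 10:
E = -13.6057 × 2² / 10² = -13.6057 × 4 / 100 = -0.544228000 eV

Since -0.544228000 eV < -0.167971605 eV,
He⁺ at n = 10 is more tightly bound (requires more energy to ionize).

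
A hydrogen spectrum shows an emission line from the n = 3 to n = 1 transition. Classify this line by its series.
Lyman series

The spectral series in hydrogen are named based on the final (lower) energy level:
- Lyman series: n_final = 1 (ultraviolet)
- Balmer series: n_final = 2 (visible/near-UV)
- Paschen series: n_final = 3 (infrared)
- Brackett series: n_final = 4 (infrared)
- Pfund series: n_final = 5 (far infrared)

Since this transition ends at n = 1, it belongs to the Lyman series.

For reference, this 3 → 1 line has photon energy
ΔE = 13.6057 eV × (1/1² - 1/3²) = 12.09396 eV,
corresponding to wavelength λ = hc/ΔE = 1239.84 eV·nm / 12.09396 eV = 102.52 nm in the ultraviolet region.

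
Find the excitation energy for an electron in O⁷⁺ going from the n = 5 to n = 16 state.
31.429 eV

The energy levels of a hydrogen-like atom are E_n = -13.6057 Z² eV / n².

Energy at n = 5: E_5 = -13.6057 × 8² / 5² = -34.830592 eV
Energy at n = 16: E_16 = -13.6057 × 8² / 16² = -3.401425 eV

The excitation energy is the difference:
ΔE = E_16 - E_5
ΔE = -3.401425 - (-34.830592)
ΔE = 31.429 eV

Since this is positive, energy must be absorbed (photon absorption).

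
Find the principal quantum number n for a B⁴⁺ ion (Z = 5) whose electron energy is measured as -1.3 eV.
n = 16

The exact energy levels follow E_n = -13.6057 Z² / n² eV with Z = 5.

The measured value (-1.3 eV) is reported to only 2 significant figures, so we must test candidate n values and see which one matches to that precision.

Candidate energies:
  n = 14:  E = -13.6057 × 5² / 14² = -1.73542 eV
  n = 15:  E = -13.6057 × 5² / 15² = -1.51174 eV
  n = 16:  E = -13.6057 × 5² / 16² = -1.32868 eV  ← matches
  n = 17:  E = -13.6057 × 5² / 17² = -1.17696 eV
  n = 18:  E = -13.6057 × 5² / 18² = -1.04982 eV

Checking against the measurement of -1.3 eV (2 sig figs), only n = 16 agrees:
E_16 = -1.32868 eV, which rounds to -1.3 eV ✓

Therefore n = 16.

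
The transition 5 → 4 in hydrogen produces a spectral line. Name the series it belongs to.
Brackett series

The spectral series in hydrogen are named based on the final (lower) energy level:
- Lyman series: n_final = 1 (ultraviolet)
- Balmer series: n_final = 2 (visible/near-UV)
- Paschen series: n_final = 3 (infrared)
- Brackett series: n_final = 4 (infrared)
- Pfund series: n_final = 5 (far infrared)

Since this transition ends at n = 4, it belongs to the Brackett series.

For reference, this 5 → 4 line has photon energy
ΔE = 13.6057 eV × (1/4² - 1/5²) = 0.3061282500 eV,
corresponding to wavelength λ = hc/ΔE = 1239.84 eV·nm / 0.3061282500 eV = 4050.0673 nm in the infrared region.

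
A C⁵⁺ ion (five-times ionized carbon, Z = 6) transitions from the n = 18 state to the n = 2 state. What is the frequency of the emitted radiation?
2.92431e+16 Hz

First, find the transition energy:
E_18 = -13.6057 × 6² / 18² = -1.511744 eV
E_2 = -13.6057 × 6² / 2² = -122.451300 eV
|ΔE| = |E_2 - E_18| = 120.939556 eV

Convert to Joules: E = 120.939556 eV × (1.602177 × 10⁻¹⁹ J/eV) = 1.9376658e-17 J

Using E = hf:
f = E/h = 1.9376658e-17 J / (6.62607 × 10⁻³⁴ J·s)
f = 2.92431e+16 Hz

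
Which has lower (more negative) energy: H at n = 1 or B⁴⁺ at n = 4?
B⁴⁺ at n = 4 (E = -21.258906 eV)

Using E_n = -13.6057 Z² / n² eV:

H (Z = 1) at n = 1:
E = -13.6057 × 1² / 1² = -13.6057 × 1 / 1 = -13.605700000 eV

B⁴⁺ (Z = 5) at n = 4:
E = -13.6057 × 5² / 4² = -13.6057 × 25 / 16 = -21.258906250 eV

Since -21.258906250 eV < -13.605700000 eV,
B⁴⁺ at n = 4 is more tightly bound (requires more energy to ionize).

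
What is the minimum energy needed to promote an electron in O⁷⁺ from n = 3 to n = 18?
94.064 eV

The energy levels of a hydrogen-like atom are E_n = -13.6057 Z² eV / n².

Energy at n = 3: E_3 = -13.6057 × 8² / 3² = -96.751644 eV
Energy at n = 18: E_18 = -13.6057 × 8² / 18² = -2.687546 eV

The excitation energy is the difference:
ΔE = E_18 - E_3
ΔE = -2.687546 - (-96.751644)
ΔE = 94.064 eV

Since this is positive, energy must be absorbed (photon absorption).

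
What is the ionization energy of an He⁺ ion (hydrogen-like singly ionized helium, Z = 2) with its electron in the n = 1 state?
54.422800 eV

The ionization energy is the energy needed to remove the electron completely (n → ∞).

For a hydrogen-like ion with Z = 2, E_n = -13.6057 Z² / n² eV.

At n = 1: E_1 = -13.6057 × 2² / 1² = -54.422800000 eV
At n = ∞: E_∞ = 0 eV

Ionization energy = E_∞ - E_1 = 0 - (-54.422800000) = 54.422800000 eV
Ionization energy ≈ 54.422800 eV

This is also called the binding energy of the electron in state n = 1.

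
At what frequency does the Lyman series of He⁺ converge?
1.316e+16 Hz

The series limit corresponds to the transition from n = ∞ to n = 1.
This is the highest energy (shortest wavelength) transition in the Lyman series.

E_∞ = 0 eV
E_1 = -13.6057 × 2² / 1² = -54.422800 eV

Energy at series limit:
ΔE = E_∞ - E_1 = 0 - (-54.422800) = 54.422800 eV
E = 54.422800 eV × (1.602177 × 10⁻¹⁹ J/eV) = 8.71950e-18 J
f = E/h = 8.71950e-18 J / (6.62607 × 10⁻³⁴ J·s) = 1.316e+16 Hz

This energy equals the ionization energy from the n = 1 state of He⁺.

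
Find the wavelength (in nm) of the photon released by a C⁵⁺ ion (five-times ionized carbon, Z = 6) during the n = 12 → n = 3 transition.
24.300404 nm

First, find the transition energy using E_n = -13.6057 Z² / n² eV:
E_12 = -13.6057 × 6² / 12² = -3.40142500 eV
E_3 = -13.6057 × 6² / 3² = -54.42280000 eV

Photon energy: |ΔE| = |E_3 - E_12| = 51.02137500 eV

Convert to wavelength using E = hc/λ with hc = 1239.84 eV·nm:
λ = hc/E = 1239.84 eV·nm / 51.02137500 eV
λ = 24.300404 nm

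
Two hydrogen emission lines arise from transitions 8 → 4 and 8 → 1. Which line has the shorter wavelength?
8 → 1

Calculate the energy for each transition:

Transition 8 → 4:
ΔE₁ = |E_4 - E_8| = |-13.6057/4² - (-13.6057/8²)|
ΔE₁ = |-0.850356250 - (-0.212589063)| = 0.637767 eV

Transition 8 → 1:
ΔE₂ = |E_1 - E_8| = |-13.6057/1² - (-13.6057/8²)|
ΔE₂ = |-13.605700000 - (-0.212589063)| = 13.393111 eV

Since 13.393111 eV > 0.637767 eV, the transition 8 → 1 emits the more energetic photon.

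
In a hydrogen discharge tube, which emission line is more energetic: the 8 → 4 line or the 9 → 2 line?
9 → 2

Calculate the energy for each transition:

Transition 8 → 4:
ΔE₁ = |E_4 - E_8| = |-13.6057/4² - (-13.6057/8²)|
ΔE₁ = |-0.85035625000 - (-0.21258906250)| = 0.63776719 eV

Transition 9 → 2:
ΔE₂ = |E_2 - E_9| = |-13.6057/2² - (-13.6057/9²)|
ΔE₂ = |-3.40142500000 - (-0.16797160494)| = 3.23345340 eV

Since 3.23345340 eV > 0.63776719 eV, the transition 9 → 2 emits the more energetic photon.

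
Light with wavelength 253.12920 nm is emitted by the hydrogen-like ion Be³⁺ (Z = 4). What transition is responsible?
n = 5 → n = 4

First, find the photon energy from the wavelength (hc = 1239.84 eV·nm):
E = hc/λ = 1239.84 eV·nm / 253.12920 nm = 4.8980521 eV

The energy levels of Be³⁺ satisfy E_n = -13.6057 × 4² / n² eV, so an emission n_i → n_f releases
ΔE = 13.6057 × 4² × (1/n_f² − 1/n_i²) eV.

Setting ΔE equal to the photon energy:
1/n_f² − 1/n_i² = 4.8980521 / (13.6057 × 4²) = 0.022500000

Since 1/n_i² must be positive, we need 1/n_f² > 0.022500000, i.e. n_f ≤ 6. For each allowed n_f, solve n_i = (1/n_f² − 0.022500000)^(−1/2) and check whether it is a whole number:
  n_f = 1: 1/n_i² = 1.000000000 − 0.022500000 = 0.977500000 → n_i = 1.011  (not an integer) ✗
  n_f = 2: 1/n_i² = 0.250000000 − 0.022500000 = 0.227500000 → n_i = 2.097  (not an integer) ✗
  n_f = 3: 1/n_i² = 0.111111111 − 0.022500000 = 0.088611111 → n_i = 3.359  (not an integer) ✗
  n_f = 4: 1/n_i² = 0.062500000 − 0.022500000 = 0.040000000 → n_i = 5.000  → integer, n_i = 5 ✓
  n_f = 5: 1/n_i² = 0.040000000 − 0.022500000 = 0.017500000 → n_i = 7.559  (not an integer) ✗
  n_f = 6: 1/n_i² = 0.027777778 − 0.022500000 = 0.005277778 → n_i = 13.765  (not an integer) ✗

Only n_f = 4 gives an integer upper level, n_i = 5.

The transition is from n = 5 to n = 4 (emission).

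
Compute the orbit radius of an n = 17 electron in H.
15.29322 nm (or 152.93221 Å)

The Bohr radius formula is:
r_n = n² a₀ / Z

where a₀ = 0.05291772 nm is the Bohr radius.

For H (Z = 1) at n = 17:
r_17 = 17² × 0.05291772 nm / 1
r_17 = 289 × 0.05291772 nm / 1
r_17 = 15.293221 nm / 1
r_17 = 15.29322 nm

The electron orbits at approximately 15.29322 nm from the nucleus.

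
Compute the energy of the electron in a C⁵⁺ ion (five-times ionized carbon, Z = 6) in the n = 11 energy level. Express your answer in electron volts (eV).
-4.0480 eV

The energy levels of a hydrogen-like atom are given by:
E_n = -13.6057 Z² / n² eV  (with Z = 6 for C⁵⁺)

For n = 11:
E_11 = -13.6057 × 6² / 11²
E_11 = -13.6057 × 36 / 121
E_11 = -4.0480 eV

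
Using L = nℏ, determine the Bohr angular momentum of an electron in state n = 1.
1.05e-34 J·s (or 1ℏ)

In the Bohr model, angular momentum is quantized:
L = nℏ

where ℏ = h/(2π) = 1.0546e-34 J·s

For n = 1:
L = 1 × 1.0546e-34 J·s
L = 1.05e-34 J·s

This can also be written as L = 1ℏ.
The angular momentum is an integer multiple of the reduced Planck constant.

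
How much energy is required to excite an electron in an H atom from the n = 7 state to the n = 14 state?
0.21 eV

The energy levels of a hydrogen-like atom are E_n = -13.6057 eV / n².

Energy at n = 7: E_7 = -13.6057 / 7² = -0.27767 eV
Energy at n = 14: E_14 = -13.6057 / 14² = -0.06942 eV

The excitation energy is the difference:
ΔE = E_14 - E_7
ΔE = -0.06942 - (-0.27767)
ΔE = 0.21 eV

Since this is positive, energy must be absorbed (photon absorption).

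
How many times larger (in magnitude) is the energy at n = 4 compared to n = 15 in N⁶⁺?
14.062500

Using E_n = -13.6057 Z² / n² eV with Z = 7:

E_4 = -13.6057 × 7² / 4² = -666.6793 / 16 = -41.667456250000 eV
E_15 = -13.6057 × 7² / 15² = -666.6793 / 225 = -2.963019111111 eV

The ratio is:
E_4/E_15 = (-41.667456250000) / (-2.963019111111)
E_4/E_15 = (-666.6793/16) / (-666.6793/225)
E_4/E_15 = 225/16
E_4/E_15 = 14.062500
(Note: the Z² factors cancel in the ratio.)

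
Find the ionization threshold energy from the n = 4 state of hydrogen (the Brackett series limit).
0.850 eV

The series limit corresponds to the transition from n = ∞ to n = 4.
This is the highest energy (shortest wavelength) transition in the Brackett series.

E_∞ = 0 eV
E_4 = -13.6057 / 4² = -0.850 eV

Energy at series limit:
ΔE = E_∞ - E_4 = 0 - (-0.850) = 0.850 eV

This energy equals the ionization energy from the n = 4 state of hydrogen.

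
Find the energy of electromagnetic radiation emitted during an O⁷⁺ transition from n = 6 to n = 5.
10.643 eV

The energy levels are E_n = -13.6057 Z² eV / n².

Energy at n = 6: E_6 = -13.6057 × 8² / 6² = -24.187911 eV
Energy at n = 5: E_5 = -13.6057 × 8² / 5² = -34.830592 eV

For emission (electron falling to lower state), the photon energy is:
E_photon = E_6 - E_5 = |-24.187911 - (-34.830592)|
E_photon = 10.643 eV

This energy is carried away by the emitted photon.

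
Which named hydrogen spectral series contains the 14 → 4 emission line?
Brackett series

The spectral series in hydrogen are named based on the final (lower) energy level:
- Lyman series: n_final = 1 (ultraviolet)
- Balmer series: n_final = 2 (visible/near-UV)
- Paschen series: n_final = 3 (infrared)
- Brackett series: n_final = 4 (infrared)
- Pfund series: n_final = 5 (far infrared)

Since this transition ends at n = 4, it belongs to the Brackett series.

For reference, this 14 → 4 line has photon energy
ΔE = 13.6057 eV × (1/4² - 1/14²) = 0.780939413 eV,
corresponding to wavelength λ = hc/ΔE = 1239.84 eV·nm / 0.780939413 eV = 1587.626 nm in the infrared region.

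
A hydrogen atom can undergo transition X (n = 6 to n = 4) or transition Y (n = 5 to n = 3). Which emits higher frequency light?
5 → 3

Calculate the energy for each transition:

Transition 6 → 4:
ΔE₁ = |E_4 - E_6| = |-13.6057/4² - (-13.6057/6²)|
ΔE₁ = |-0.85035625000 - (-0.37793611111)| = 0.47242014 eV

Transition 5 → 3:
ΔE₂ = |E_3 - E_5| = |-13.6057/3² - (-13.6057/5²)|
ΔE₂ = |-1.51174444444 - (-0.54422800000)| = 0.96751644 eV

Since 0.96751644 eV > 0.47242014 eV, the transition 5 → 3 emits the more energetic photon.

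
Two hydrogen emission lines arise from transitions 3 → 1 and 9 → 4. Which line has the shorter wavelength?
3 → 1

Calculate the energy for each transition:

Transition 3 → 1:
ΔE₁ = |E_1 - E_3| = |-13.6057/1² - (-13.6057/3²)|
ΔE₁ = |-13.605700000000 - (-1.511744444444)| = 12.093955556 eV

Transition 9 → 4:
ΔE₂ = |E_4 - E_9| = |-13.6057/4² - (-13.6057/9²)|
ΔE₂ = |-0.850356250000 - (-0.167971604938)| = 0.682384645 eV

Since 12.093955556 eV > 0.682384645 eV, the transition 3 → 1 emits the more energetic photon.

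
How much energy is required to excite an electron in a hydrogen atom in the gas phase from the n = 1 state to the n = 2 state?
10.2043 eV

The energy levels of a hydrogen-like atom are E_n = -13.6057 eV / n².

Energy at n = 1: E_1 = -13.6057 / 1² = -13.6057000 eV
Energy at n = 2: E_2 = -13.6057 / 2² = -3.4014250 eV

The excitation energy is the difference:
ΔE = E_2 - E_1
ΔE = -3.4014250 - (-13.6057000)
ΔE = 10.2043 eV

Since this is positive, energy must be absorbed (photon absorption).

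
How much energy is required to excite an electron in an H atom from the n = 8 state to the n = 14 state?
0.14 eV

The energy levels of a hydrogen-like atom are E_n = -13.6057 eV / n².

Energy at n = 8: E_8 = -13.6057 / 8² = -0.21259 eV
Energy at n = 14: E_14 = -13.6057 / 14² = -0.06942 eV

The excitation energy is the difference:
ΔE = E_14 - E_8
ΔE = -0.06942 - (-0.21259)
ΔE = 0.14 eV

Since this is positive, energy must be absorbed (photon absorption).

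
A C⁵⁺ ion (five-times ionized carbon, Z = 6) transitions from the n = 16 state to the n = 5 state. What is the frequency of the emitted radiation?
4.27474e+15 Hz

First, find the transition energy:
E_16 = -13.6057 × 6² / 16² = -1.9133016 eV
E_5 = -13.6057 × 6² / 5² = -19.5922080 eV
|ΔE| = |E_5 - E_16| = 17.6789064 eV

Convert to Joules: E = 17.6789064 eV × (1.602177 × 10⁻¹⁹ J/eV) = 2.8324737e-18 J

Using E = hf:
f = E/h = 2.8324737e-18 J / (6.62607 × 10⁻³⁴ J·s)
f = 4.27474e+15 Hz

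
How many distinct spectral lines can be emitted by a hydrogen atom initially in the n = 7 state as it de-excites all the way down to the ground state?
21

The electron can occupy levels n = 1, 2, ..., 7 during de-excitation — that is m = 7 - 1 + 1 = 7 distinct levels.

The number of distinct spectral lines equals the number of ways to choose 2 of these m levels (each pair gives one possible emission transition):

Number of lines = m(m-1)/2 = 7×6/2 = 21

These correspond to all possible transitions between the 7 levels:
7 → 6, 7 → 5, 7 → 4, 7 → 3, 7 → 2, 7 → 1, 6 → 5, 6 → 4...

Each transition produces a photon with a unique energy (and thus wavelength). This count does not depend on Z.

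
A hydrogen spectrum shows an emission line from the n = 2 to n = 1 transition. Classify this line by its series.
Lyman series

The spectral series in hydrogen are named based on the final (lower) energy level:
- Lyman series: n_final = 1 (ultraviolet)
- Balmer series: n_final = 2 (visible/near-UV)
- Paschen series: n_final = 3 (infrared)
- Brackett series: n_final = 4 (infrared)
- Pfund series: n_final = 5 (far infrared)

Since this transition ends at n = 1, it belongs to the Lyman series.

For reference, this 2 → 1 line has photon energy
ΔE = 13.6057 eV × (1/1² - 1/2²) = 10.204275 eV,
corresponding to wavelength λ = hc/ΔE = 1239.84 eV·nm / 10.204275 eV = 121.502 nm in the ultraviolet region.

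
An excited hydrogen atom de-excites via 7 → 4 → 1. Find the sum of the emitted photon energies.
13.32803 eV

The energy levels of hydrogen are E_n = -13.6057 / n² eV.

First transition (7 → 4):
ΔE₁ = |E_4 - E_7|
ΔE₁ = |-0.85035625000 - (-0.27766734694)| = 0.57268890 eV

Second transition (4 → 1):
ΔE₂ = |E_1 - E_4|
ΔE₂ = |-13.60570000000 - (-0.85035625000)| = 12.75534375 eV

Total energy released:
E_total = ΔE₁ + ΔE₂ = 0.57268890 + 12.75534375 = 13.32803 eV

Note: This equals the direct transition 7 → 1: 13.32803 eV ✓
Energy is conserved regardless of the path taken.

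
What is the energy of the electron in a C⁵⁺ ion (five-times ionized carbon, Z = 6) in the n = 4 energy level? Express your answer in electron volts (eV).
-30.61283 eV

The energy levels of a hydrogen-like atom are given by:
E_n = -13.6057 Z² / n² eV  (with Z = 6 for C⁵⁺)

For n = 4:
E_4 = -13.6057 × 6² / 4²
E_4 = -13.6057 × 36 / 16
E_4 = -30.61283 eV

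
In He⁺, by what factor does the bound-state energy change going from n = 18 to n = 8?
5.0625

Using E_n = -13.6057 Z² / n² eV with Z = 2:

E_8 = -13.6057 × 2² / 8² = -54.4228 / 64 = -0.85035625 eV
E_18 = -13.6057 × 2² / 18² = -54.4228 / 324 = -0.16797160 eV

The ratio is:
E_8/E_18 = (-0.85035625) / (-0.16797160)
E_8/E_18 = (-54.4228/64) / (-54.4228/324)
E_8/E_18 = 324/64
E_8/E_18 = 5.0625
(Note: the Z² factors cancel in the ratio.)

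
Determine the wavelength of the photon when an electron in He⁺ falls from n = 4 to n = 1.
24.300404 nm

First, find the transition energy using E_n = -13.6057 Z² / n² eV:
E_4 = -13.6057 × 2² / 4² = -3.40142500 eV
E_1 = -13.6057 × 2² / 1² = -54.42280000 eV

Photon energy: |ΔE| = |E_1 - E_4| = 51.02137500 eV

Convert to wavelength using E = hc/λ with hc = 1239.84 eV·nm:
λ = hc/E = 1239.84 eV·nm / 51.02137500 eV
λ = 24.300404 nm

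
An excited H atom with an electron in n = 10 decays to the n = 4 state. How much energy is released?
0.71 eV

The energy levels are E_n = -13.6057 eV / n².

Energy at n = 10: E_10 = -13.6057 / 10² = -0.13606 eV
Energy at n = 4: E_4 = -13.6057 / 4² = -0.85036 eV

For emission (electron falling to lower state), the photon energy is:
E_photon = E_10 - E_4 = |-0.13606 - (-0.85036)|
E_photon = 0.71 eV

This energy is carried away by the emitted photon.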